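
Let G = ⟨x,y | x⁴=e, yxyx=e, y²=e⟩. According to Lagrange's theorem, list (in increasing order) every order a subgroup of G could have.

|G| = 8 = 2³. By Lagrange's theorem the order of any subgroup divides 8; the divisors of 8 are 1, 2, 4, 8.

Answer: 1, 2, 4, 8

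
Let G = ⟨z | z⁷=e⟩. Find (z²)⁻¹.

The order of (z²) is 7 (smallest k with (z²)ᵏ = e), so (z²)⁻¹ = (z²)⁶ = z⁵.
Check: (z²) · (z⁵) → (z²) · z⁵ = e, giving e as required.

Answer: z⁵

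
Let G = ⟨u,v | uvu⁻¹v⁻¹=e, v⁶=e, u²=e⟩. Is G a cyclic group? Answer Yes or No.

|G| = 12, but the maximum element order in G is 6 < 12. No single element generates all of G, so G is not cyclic.

Answer: No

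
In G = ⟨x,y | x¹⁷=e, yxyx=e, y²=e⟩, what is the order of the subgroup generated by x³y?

|⟨x³y⟩| equals the order of x³y. Compute successive powers until reaching e:
  (x³y)¹ = x³y, (x³y)² = e.
The smallest positive k with (x³y)ᵏ = e is 2, so |⟨x³y⟩| = 2.

Answer: 2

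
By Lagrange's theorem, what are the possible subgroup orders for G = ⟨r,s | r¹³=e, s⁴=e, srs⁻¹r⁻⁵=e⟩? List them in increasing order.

|G| = 52 = 2² · 13. By Lagrange's theorem the order of any subgroup divides 52; the divisors of 52 are 1, 2, 4, 13, 26, 52.

Answer: 1, 2, 4, 13, 26, 52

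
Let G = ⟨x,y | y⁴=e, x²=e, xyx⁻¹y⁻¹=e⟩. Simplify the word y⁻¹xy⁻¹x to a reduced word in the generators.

Multiply left to right, reducing at each step:
  (y³) · x = xy³
  (xy³) · y⁻¹ = xy²
  (xy²) · x = y²

Answer: y²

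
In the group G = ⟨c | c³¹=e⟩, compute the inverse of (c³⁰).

The order of (c³⁰) is 31 (smallest k with (c³⁰)ᵏ = e), so (c³⁰)⁻¹ = (c³⁰)³⁰ = c.
Check: (c³⁰) · c → (c³⁰) · c = e, giving e as required.

Answer: c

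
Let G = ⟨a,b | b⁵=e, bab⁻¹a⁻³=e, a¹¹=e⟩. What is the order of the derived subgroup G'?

G' = [G, G] is generated by all commutators. The generator-pair commutators are: [a, b] = a⁹.
The subgroup they normally generate is {e, a, a², a³, a⁴, a⁵, a⁶, a⁷, a⁸, a⁹, a¹⁰}, of order 11.
Check: |G/G'| = 55/11 = 5 is the order of the abelianisation.

Answer: 11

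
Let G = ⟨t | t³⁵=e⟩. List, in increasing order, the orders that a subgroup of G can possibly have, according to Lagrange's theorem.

|G| = 35 = 5 · 7. By Lagrange's theorem the order of any subgroup divides 35; the divisors of 35 are 1, 5, 7, 35.

Answer: 1, 5, 7, 35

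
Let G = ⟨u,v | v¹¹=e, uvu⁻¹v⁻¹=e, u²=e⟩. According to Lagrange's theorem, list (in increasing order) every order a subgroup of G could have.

|G| = 22 = 2 · 11. By Lagrange's theorem the order of any subgroup divides 22; the divisors of 22 are 1, 2, 11, 22.

Answer: 1, 2, 11, 22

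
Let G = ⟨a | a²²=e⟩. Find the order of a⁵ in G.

Compute successive powers until reaching e:
  (a⁵)¹ = a⁵, (a⁵)² = a¹⁰, (a⁵)³ = a¹⁵, (a⁵)⁴ = a²⁰, (a⁵)⁵ = a³, (a⁵)⁶ = a⁸, (a⁵)⁷ = a¹³, (a⁵)⁸ = a¹⁸, (a⁵)⁹ = a, (a⁵)¹⁰ = a⁶, (a⁵)¹¹ = a¹¹, (a⁵)¹² = a¹⁶, (a⁵)¹³ = a²¹, (a⁵)¹⁴ = a⁴, (a⁵)¹⁵ = a⁹, (a⁵)¹⁶ = a¹⁴, (a⁵)¹⁷ = a¹⁹, (a⁵)¹⁸ = a², (a⁵)¹⁹ = a⁷, (a⁵)²⁰ = a¹², (a⁵)²¹ = a¹⁷, (a⁵)²² = e.
The smallest positive k with (a⁵)ᵏ = e is 22.

Answer: 22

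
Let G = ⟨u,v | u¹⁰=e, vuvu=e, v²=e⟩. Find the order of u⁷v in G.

Compute successive powers until reaching e:
  (u⁷v)¹ = u⁷v, (u⁷v)² = e.
The smallest positive k with (u⁷v)ᵏ = e is 2.

Answer: 2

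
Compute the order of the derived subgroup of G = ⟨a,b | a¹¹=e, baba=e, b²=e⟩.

G' = [G, G] is generated by all commutators. The generator-pair commutators are: [a, b] = a².
The subgroup they normally generate is {e, a, a², a³, a⁴, a⁵, a⁶, a⁷, a⁸, a⁹, a¹⁰}, of order 11.
Check: |G/G'| = 22/11 = 2 is the order of the abelianisation.

Answer: 11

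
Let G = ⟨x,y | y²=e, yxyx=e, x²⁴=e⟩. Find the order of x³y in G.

Compute successive powers until reaching e:
  (x³y)¹ = x³y, (x³y)² = e.
The smallest positive k with (x³y)ᵏ = e is 2.

Answer: 2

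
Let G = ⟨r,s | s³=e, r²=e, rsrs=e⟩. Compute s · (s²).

Compute s · (s²) by multiplying left to right and reducing via the relations at each step:
  s · s² = e

Answer: e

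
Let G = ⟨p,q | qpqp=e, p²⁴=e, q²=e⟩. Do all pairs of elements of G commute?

p·q = pq but q·p = p²³q, so p·q ≠ q·p and G is not abelian.

Answer: No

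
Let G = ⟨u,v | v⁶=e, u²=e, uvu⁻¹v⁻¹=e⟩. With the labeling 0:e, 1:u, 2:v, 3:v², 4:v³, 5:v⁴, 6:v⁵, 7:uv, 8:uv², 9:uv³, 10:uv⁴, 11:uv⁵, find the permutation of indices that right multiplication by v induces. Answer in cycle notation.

(0 2 3 4 5 6)(1 7 8 9 10 11)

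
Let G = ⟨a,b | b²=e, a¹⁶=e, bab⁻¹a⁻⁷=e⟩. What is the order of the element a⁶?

Compute successive powers until reaching e:
  (a⁶)¹ = a⁶, (a⁶)² = a¹², (a⁶)³ = a², (a⁶)⁴ = a⁸, (a⁶)⁵ = a¹⁴, (a⁶)⁶ = a⁴, (a⁶)⁷ = a¹⁰, (a⁶)⁸ = e.
The smallest positive k with (a⁶)ᵏ = e is 8.

Answer: 8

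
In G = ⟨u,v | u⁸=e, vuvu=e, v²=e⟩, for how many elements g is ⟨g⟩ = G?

⟨g⟩ = G would require ord(g) = |G| = 16, but the maximum element order in G is 8 < 16. So G is not cyclic and no single element generates it: the count is 0.

Answer: 0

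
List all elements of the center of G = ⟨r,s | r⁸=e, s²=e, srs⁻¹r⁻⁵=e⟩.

An element z ∈ Z(G) iff z commutes with every generator.
For example r² is central: (r²)·r = r³ = r·(r²); (r²)·s = r²s = s·(r²).
Whereas r ∉ Z(G) since r·s = rs ≠ r⁵s = s·r.
Checking each of the 16 elements this way gives Z(G) = {e, r², r⁴, r⁶}, of order 4.

Answer: {e, r², r⁴, r⁶}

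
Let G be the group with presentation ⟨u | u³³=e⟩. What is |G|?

G is generated by a single element, so G is cyclic. The relator gives u³³ = e and no smaller power is forced to be e, so the 33 powers {e, u, u², u³, u⁴, u⁵, u⁶, u⁷, u⁸, u⁹, u²², u²³, u²¹, u²⁰, u²⁴, u²⁵, u²⁶, u²⁷, u²⁸, u²⁹, u³², u³¹, u³⁰, u¹², u¹³, u¹¹, u¹⁰, u¹⁴, u¹⁵, u¹⁶, u¹⁷, u¹⁸, u¹⁹} are distinct. Hence |G| = 33.

Answer: 33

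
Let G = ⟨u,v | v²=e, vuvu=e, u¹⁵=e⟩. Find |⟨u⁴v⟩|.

|⟨u⁴v⟩| equals the order of u⁴v. Compute successive powers until reaching e:
  (u⁴v)¹ = u⁴v, (u⁴v)² = e.
The smallest positive k with (u⁴v)ᵏ = e is 2, so |⟨u⁴v⟩| = 2.

Answer: 2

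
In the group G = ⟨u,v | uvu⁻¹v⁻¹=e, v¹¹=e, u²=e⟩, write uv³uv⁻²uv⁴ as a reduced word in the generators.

Multiply left to right, reducing at each step:
  u · v³ = uv³
  (uv³) · u = v³
  (v³) · v⁻² = v
  v · u = uv
  (uv) · v⁴ = uv⁵

Answer: uv⁵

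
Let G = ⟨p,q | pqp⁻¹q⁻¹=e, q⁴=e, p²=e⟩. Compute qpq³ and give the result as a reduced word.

Multiply left to right, reducing at each step:
  q · p = pq
  (pq) · q³ = p

Answer: p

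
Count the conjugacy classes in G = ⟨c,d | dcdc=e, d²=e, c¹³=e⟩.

The conjugacy classes (representative and size) are:
  [e] (size 1), [c¹²] (size 2), [c¹¹] (size 2), [c³] (size 2), [c⁴] (size 2), [c⁸] (size 2), [c⁶] (size 2), [d] (size 13).
Class equation: 1 + 2 + 2 + 2 + 2 + 2 + 2 + 13 = 26 = |G|. So G has 8 conjugacy classes.

Answer: 8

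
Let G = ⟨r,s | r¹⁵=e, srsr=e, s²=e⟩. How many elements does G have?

Enumerate words in the generators, reducing via the relations: the distinct elements are
  {e, r, s, rs, r², r³, r⁴, r⁵, r⁶, r⁷, r⁸, r⁹, r²s, r³s, r¹², r¹³, r¹¹, r¹⁰, r¹⁴, r⁴s, r⁵s, r⁶s, r⁷s, r⁸s, r⁹s, r¹²s, r¹³s, r¹¹s, r¹⁰s, r¹⁴s}.
No further products give new elements, so |G| = 30.

Answer: 30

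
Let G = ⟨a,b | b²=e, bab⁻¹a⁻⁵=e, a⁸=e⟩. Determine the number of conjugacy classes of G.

The conjugacy classes (representative and size) are:
  [e] (size 1), [a⁵] (size 2), [a²] (size 1), [a⁷] (size 2), [a⁴] (size 1), [a⁶] (size 1), [b] (size 2), [a⁵b] (size 2), [a²b] (size 2), [a³b] (size 2).
Class equation: 1 + 2 + 1 + 2 + 1 + 1 + 2 + 2 + 2 + 2 = 16 = |G|. So G has 10 conjugacy classes.

Answer: 10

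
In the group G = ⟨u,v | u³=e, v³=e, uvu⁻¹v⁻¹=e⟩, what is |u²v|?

Compute successive powers until reaching e:
  (u²v)¹ = u²v, (u²v)² = uv², (u²v)³ = e.
The smallest positive k with (u²v)ᵏ = e is 3.

Answer: 3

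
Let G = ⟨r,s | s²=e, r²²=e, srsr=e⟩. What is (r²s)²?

Compute successive powers of (r²s), reducing at each step:
  (r²s)²: (r²s) · r² = s;   s · s = e

Answer: e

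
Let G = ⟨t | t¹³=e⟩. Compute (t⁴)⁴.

Compute successive powers of (t⁴), reducing at each step:
  (t⁴)²: (t⁴) · t⁴ = t⁸
  (t⁴)³: (t⁸) · t⁴ = t¹²
  (t⁴)⁴: (t¹²) · t⁴ = t³

Answer: t³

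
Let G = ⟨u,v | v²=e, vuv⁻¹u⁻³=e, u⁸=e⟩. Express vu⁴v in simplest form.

Multiply left to right, reducing at each step:
  v · u⁴ = u⁴v
  (u⁴v) · v = u⁴

Answer: u⁴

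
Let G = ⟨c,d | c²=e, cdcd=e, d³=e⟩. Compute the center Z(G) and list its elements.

An element z ∈ Z(G) iff z commutes with every generator.
For example e is central: e·c = c = c·e; e·d = d = d·e.
Whereas c ∉ Z(G) since c·d = cd ≠ cd² = d·c.
Checking each of the 6 elements this way gives Z(G) = {e}, of order 1.

Answer: {e}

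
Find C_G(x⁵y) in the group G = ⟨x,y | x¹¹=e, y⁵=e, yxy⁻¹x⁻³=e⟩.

⟨x⁵y⟩ ⊆ C_G(x⁵y) since powers of x⁵y commute with x⁵y; so |C_G(x⁵y)| ≥ |⟨x⁵y⟩| = 5.
By orbit–stabilizer, |C_G(x⁵y)| = |G| / |conj. class of x⁵y| = 55 / 11 = 5.
The 5 elements commuting with x⁵y are {e, x²y⁴, x⁵y, x⁹y², x¹⁰y³}.

Answer: {e, x²y⁴, x⁵y, x⁹y², x¹⁰y³}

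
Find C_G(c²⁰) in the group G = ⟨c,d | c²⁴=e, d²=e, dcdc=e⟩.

⟨c²⁰⟩ ⊆ C_G(c²⁰) since powers of c²⁰ commute with c²⁰; so |C_G(c²⁰)| ≥ |⟨c²⁰⟩| = 6.
By orbit–stabilizer, |C_G(c²⁰)| = |G| / |conj. class of c²⁰| = 48 / 2 = 24.
The 24 elements commuting with c²⁰ are {e, c, c², c³, c⁴, c⁵, c⁶, c⁷, c⁸, c⁹, c¹⁰, c¹¹, c¹², c¹³, c¹⁴, c¹⁵, c¹⁶, c¹⁷, c¹⁸, c¹⁹, c²⁰, c²¹, c²², c²³}.

Answer: {e, c, c², c³, c⁴, c⁵, c⁶, c⁷, c⁸, c⁹, c¹⁰, c¹¹, c¹², c¹³, c¹⁴, c¹⁵, c¹⁶, c¹⁷, c¹⁸, c¹⁹, c²⁰, c²¹, c²², c²³}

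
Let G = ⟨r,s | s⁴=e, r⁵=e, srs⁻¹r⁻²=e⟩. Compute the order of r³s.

Compute successive powers until reaching e:
  (r³s)¹ = r³s, (r³s)² = r⁴s², (r³s)³ = rs³, (r³s)⁴ = e.
The smallest positive k with (r³s)ᵏ = e is 4.

Answer: 4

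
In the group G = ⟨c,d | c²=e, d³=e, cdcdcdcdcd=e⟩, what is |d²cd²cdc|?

Compute successive powers until reaching e:
  (d²cd²cdc)¹ = d²cd²cdc, (d²cd²cdc)² = cd²cdcd, (d²cd²cdc)³ = e.
The smallest positive k with (d²cd²cdc)ᵏ = e is 3.

Answer: 3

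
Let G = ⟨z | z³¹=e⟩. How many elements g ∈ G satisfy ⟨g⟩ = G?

G is cyclic of order 31. An element generates G iff its order is 31, and a cyclic group of order 31 has exactly φ(31) = 30 such elements.

Answer: 30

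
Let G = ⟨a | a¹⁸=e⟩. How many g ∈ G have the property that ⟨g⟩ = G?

G is cyclic of order 18. An element generates G iff its order is 18, and a cyclic group of order 18 has exactly φ(18) = 6 such elements.

Answer: 6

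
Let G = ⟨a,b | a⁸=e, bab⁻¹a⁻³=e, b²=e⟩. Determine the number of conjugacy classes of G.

The conjugacy classes (representative and size) are:
  [e] (size 1), [a³] (size 2), [a²] (size 2), [a⁴] (size 1), [a⁵] (size 2), [a⁴b] (size 4), [ab] (size 4).
Class equation: 1 + 2 + 2 + 1 + 2 + 4 + 4 = 16 = |G|. So G has 7 conjugacy classes.

Answer: 7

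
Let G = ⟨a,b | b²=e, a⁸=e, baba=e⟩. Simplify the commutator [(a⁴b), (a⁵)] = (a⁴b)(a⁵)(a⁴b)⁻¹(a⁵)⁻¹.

[(a⁴b), (a⁵)] = (a⁴b)·(a⁵)·(a⁴b)⁻¹·(a⁵)⁻¹.
  (a⁴b) · (a⁵) = a⁷b
  (a⁷b) · (a⁴b) = a³
  (a³) · (a³) = a⁶

Answer: a⁶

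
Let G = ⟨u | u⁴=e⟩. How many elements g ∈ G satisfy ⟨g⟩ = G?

G is cyclic of order 4. An element generates G iff its order is 4, and a cyclic group of order 4 has exactly φ(4) = 2 such elements.

Answer: 2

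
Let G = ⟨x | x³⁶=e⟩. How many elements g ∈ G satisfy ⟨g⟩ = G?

G is cyclic of order 36. An element generates G iff its order is 36, and a cyclic group of order 36 has exactly φ(36) = 12 such elements.

Answer: 12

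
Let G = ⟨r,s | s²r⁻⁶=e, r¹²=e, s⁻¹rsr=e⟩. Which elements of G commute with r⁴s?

⟨r⁴s⟩ ⊆ C_G(r⁴s) since powers of r⁴s commute with r⁴s; so |C_G(r⁴s)| ≥ |⟨r⁴s⟩| = 4.
By orbit–stabilizer, |C_G(r⁴s)| = |G| / |conj. class of r⁴s| = 24 / 6 = 4.
The 4 elements commuting with r⁴s are {e, r⁶, r⁴s, r⁴s⁻¹}.

Answer: {e, r⁶, r⁴s, r⁴s⁻¹}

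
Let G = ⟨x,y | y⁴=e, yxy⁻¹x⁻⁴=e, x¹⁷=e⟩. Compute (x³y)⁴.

Compute successive powers of (x³y), reducing at each step:
  (x³y)²: (x³y) · x³ = x¹⁵y;   (x¹⁵y) · y = x¹⁵y²
  (x³y)³: (x¹⁵y²) · x³ = x¹²y²;   (x¹²y²) · y = x¹²y³
  (x³y)⁴: (x¹²y³) · x³ = y³;   (y³) · y = e

Answer: e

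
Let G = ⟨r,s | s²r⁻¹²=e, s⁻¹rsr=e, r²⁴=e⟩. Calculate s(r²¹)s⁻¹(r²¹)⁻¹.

[s, (r²¹)] = s·(r²¹)·s⁻¹·(r²¹)⁻¹.
  s · (r²¹) = r³s
  (r³s) · (s⁻¹) = r³
  (r³) · (r³) = r⁶

Answer: r⁶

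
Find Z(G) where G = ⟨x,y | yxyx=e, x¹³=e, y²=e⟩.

An element z ∈ Z(G) iff z commutes with every generator.
For example e is central: e·x = x = x·e; e·y = y = y·e.
Whereas x ∉ Z(G) since x·y = xy ≠ x¹²y = y·x.
Checking each of the 26 elements this way gives Z(G) = {e}, of order 1.

Answer: {e}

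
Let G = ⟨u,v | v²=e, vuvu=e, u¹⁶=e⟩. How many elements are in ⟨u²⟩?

|⟨u²⟩| equals the order of u². Compute successive powers until reaching e:
  (u²)¹ = u², (u²)² = u⁴, (u²)³ = u⁶, (u²)⁴ = u⁸, (u²)⁵ = u¹⁰, (u²)⁶ = u¹², (u²)⁷ = u¹⁴, (u²)⁸ = e.
The smallest positive k with (u²)ᵏ = e is 8, so |⟨u²⟩| = 8.

Answer: 8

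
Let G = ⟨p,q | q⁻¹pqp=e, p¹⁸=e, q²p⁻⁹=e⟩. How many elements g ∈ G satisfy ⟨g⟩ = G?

⟨g⟩ = G would require ord(g) = |G| = 36, but the maximum element order in G is 18 < 36. So G is not cyclic and no single element generates it: the count is 0.

Answer: 0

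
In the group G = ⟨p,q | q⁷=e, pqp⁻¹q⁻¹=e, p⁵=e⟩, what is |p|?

Compute successive powers until reaching e:
  p¹ = p, p² = p², p³ = p³, p⁴ = p⁴, p⁵ = e.
The smallest positive k with pᵏ = e is 5.

Answer: 5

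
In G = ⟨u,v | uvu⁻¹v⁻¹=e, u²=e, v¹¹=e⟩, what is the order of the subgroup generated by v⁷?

|⟨v⁷⟩| equals the order of v⁷. Compute successive powers until reaching e:
  (v⁷)¹ = v⁷, (v⁷)² = v³, (v⁷)³ = v¹⁰, (v⁷)⁴ = v⁶, (v⁷)⁵ = v², (v⁷)⁶ = v⁹, (v⁷)⁷ = v⁵, (v⁷)⁸ = v, (v⁷)⁹ = v⁸, (v⁷)¹⁰ = v⁴, (v⁷)¹¹ = e.
The smallest positive k with (v⁷)ᵏ = e is 11, so |⟨v⁷⟩| = 11.

Answer: 11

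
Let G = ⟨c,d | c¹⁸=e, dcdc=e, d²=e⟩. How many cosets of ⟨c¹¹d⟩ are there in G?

First find ord(c¹¹d) by computing successive powers:
  (c¹¹d)¹ = c¹¹d, (c¹¹d)² = e.
So |⟨c¹¹d⟩| = ord(c¹¹d) = 2. With |G| = 36, by Lagrange [G : ⟨c¹¹d⟩] = 36/2 = 18.

Answer: 18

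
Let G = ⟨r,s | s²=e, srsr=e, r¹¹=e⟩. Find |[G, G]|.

G' = [G, G] is generated by all commutators. The generator-pair commutators are: [r, s] = r².
The subgroup they normally generate is {e, r, r², r³, r⁴, r⁵, r⁶, r⁷, r⁸, r⁹, r¹⁰}, of order 11.
Check: |G/G'| = 22/11 = 2 is the order of the abelianisation.

Answer: 11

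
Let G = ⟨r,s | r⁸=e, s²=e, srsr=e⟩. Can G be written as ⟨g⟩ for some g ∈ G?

Every cyclic group is abelian. But r·s = rs while s·r = r⁷s, so r·s ≠ s·r and G is not abelian. Hence G is not cyclic.

Answer: No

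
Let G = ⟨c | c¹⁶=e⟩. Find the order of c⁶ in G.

Compute successive powers until reaching e:
  (c⁶)¹ = c⁶, (c⁶)² = c¹², (c⁶)³ = c², (c⁶)⁴ = c⁸, (c⁶)⁵ = c¹⁴, (c⁶)⁶ = c⁴, (c⁶)⁷ = c¹⁰, (c⁶)⁸ = e.
The smallest positive k with (c⁶)ᵏ = e is 8.

Answer: 8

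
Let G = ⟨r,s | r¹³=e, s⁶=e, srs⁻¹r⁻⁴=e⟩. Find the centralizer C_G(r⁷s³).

⟨r⁷s³⟩ ⊆ C_G(r⁷s³) since powers of r⁷s³ commute with r⁷s³; so |C_G(r⁷s³)| ≥ |⟨r⁷s³⟩| = 2.
By orbit–stabilizer, |C_G(r⁷s³)| = |G| / |conj. class of r⁷s³| = 78 / 13 = 6.
The 6 elements commuting with r⁷s³ are {e, rs⁵, r⁹s, r⁶s², r⁷s³, r¹¹s⁴}.

Answer: {e, rs⁵, r⁹s, r⁶s², r⁷s³, r¹¹s⁴}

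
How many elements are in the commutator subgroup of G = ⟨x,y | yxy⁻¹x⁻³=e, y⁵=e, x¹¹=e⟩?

G' = [G, G] is generated by all commutators. The generator-pair commutators are: [x, y] = x⁹.
The subgroup they normally generate is {e, x, x², x³, x⁴, x⁵, x⁶, x⁷, x⁸, x⁹, x¹⁰}, of order 11.
Check: |G/G'| = 55/11 = 5 is the order of the abelianisation.

Answer: 11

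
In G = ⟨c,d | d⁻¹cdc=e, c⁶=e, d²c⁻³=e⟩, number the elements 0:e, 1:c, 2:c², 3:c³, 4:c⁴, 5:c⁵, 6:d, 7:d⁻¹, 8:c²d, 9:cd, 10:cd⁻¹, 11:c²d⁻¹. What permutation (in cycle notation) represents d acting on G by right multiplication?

(0 6 3 7)(1 9 4 10)(2 8 5 11)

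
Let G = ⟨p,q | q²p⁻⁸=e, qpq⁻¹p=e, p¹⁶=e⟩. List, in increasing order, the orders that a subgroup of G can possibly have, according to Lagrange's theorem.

|G| = 32 = 2⁵. By Lagrange's theorem the order of any subgroup divides 32; the divisors of 32 are 1, 2, 4, 8, 16, 32.

Answer: 1, 2, 4, 8, 16, 32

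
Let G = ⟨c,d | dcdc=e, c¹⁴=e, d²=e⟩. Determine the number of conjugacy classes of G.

The conjugacy classes (representative and size) are:
  [e] (size 1), [c¹³] (size 2), [c²] (size 2), [c³] (size 2), [c¹⁰] (size 2), [c⁵] (size 2), [c⁸] (size 2), [c⁷] (size 1), [c⁶d] (size 7), [c⁹d] (size 7).
Class equation: 1 + 2 + 2 + 2 + 2 + 2 + 2 + 1 + 7 + 7 = 28 = |G|. So G has 10 conjugacy classes.

Answer: 10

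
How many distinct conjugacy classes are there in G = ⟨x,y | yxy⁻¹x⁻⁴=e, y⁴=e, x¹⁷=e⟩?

The conjugacy classes (representative and size) are:
  [e] (size 1), [x⁴] (size 4), [x²] (size 4), [x⁵] (size 4), [x¹¹] (size 4), [x⁷y] (size 17), [x³y²] (size 17), [x⁹y³] (size 17).
Class equation: 1 + 4 + 4 + 4 + 4 + 17 + 17 + 17 = 68 = |G|. So G has 8 conjugacy classes.

Answer: 8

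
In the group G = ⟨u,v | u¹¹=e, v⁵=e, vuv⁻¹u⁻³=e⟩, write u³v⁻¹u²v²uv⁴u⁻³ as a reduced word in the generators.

Multiply left to right, reducing at each step:
  (u³) · v⁻¹ = u³v⁴
  (u³v⁴) · u² = v⁴
  (v⁴) · v² = v
  v · u = u³v
  (u³v) · v⁴ = u³
  (u³) · u⁻³ = e

Answer: e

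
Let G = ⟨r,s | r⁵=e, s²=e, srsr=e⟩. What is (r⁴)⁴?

Compute successive powers of (r⁴), reducing at each step:
  (r⁴)²: (r⁴) · r⁴ = r³
  (r⁴)³: (r³) · r⁴ = r²
  (r⁴)⁴: (r²) · r⁴ = r

Answer: r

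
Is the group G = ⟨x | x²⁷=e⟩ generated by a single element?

|G| = 27. The element x has order 27 (its powers give 27 distinct elements), so ⟨x⟩ = G and G is cyclic.

Answer: Yes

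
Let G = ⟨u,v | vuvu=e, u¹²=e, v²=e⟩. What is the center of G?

An element z ∈ Z(G) iff z commutes with every generator.
For example u⁶ is central: (u⁶)·u = u⁷ = u·(u⁶); (u⁶)·v = u⁶v = v·(u⁶).
Whereas u ∉ Z(G) since u·v = uv ≠ u¹¹v = v·u.
Checking each of the 24 elements this way gives Z(G) = {e, u⁶}, of order 2.

Answer: {e, u⁶}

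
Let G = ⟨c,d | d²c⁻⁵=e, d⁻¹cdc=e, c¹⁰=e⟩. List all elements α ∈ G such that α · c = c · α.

⟨c⟩ ⊆ C_G(c) since powers of c commute with c; so |C_G(c)| ≥ |⟨c⟩| = 10.
By orbit–stabilizer, |C_G(c)| = |G| / |conj. class of c| = 20 / 2 = 10.
The 10 elements commuting with c are {e, c, c², c³, c⁴, c⁵, c⁶, c⁷, c⁸, c⁹}.

Answer: {e, c, c², c³, c⁴, c⁵, c⁶, c⁷, c⁸, c⁹}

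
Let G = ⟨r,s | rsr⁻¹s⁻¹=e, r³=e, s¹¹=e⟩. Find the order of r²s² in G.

Compute successive powers until reaching e:
  (r²s²)¹ = r²s², (r²s²)² = rs⁴, (r²s²)³ = s⁶, (r²s²)⁴ = r²s⁸, (r²s²)⁵ = rs¹⁰, (r²s²)⁶ = s, (r²s²)⁷ = r²s³, (r²s²)⁸ = rs⁵, (r²s²)⁹ = s⁷, (r²s²)¹⁰ = r²s⁹, (r²s²)¹¹ = r, (r²s²)¹² = s², (r²s²)¹³ = r²s⁴, (r²s²)¹⁴ = rs⁶, (r²s²)¹⁵ = s⁸, (r²s²)¹⁶ = r²s¹⁰, (r²s²)¹⁷ = rs, (r²s²)¹⁸ = s³, (r²s²)¹⁹ = r²s⁵, (r²s²)²⁰ = rs⁷, (r²s²)²¹ = s⁹, (r²s²)²² = r², (r²s²)²³ = rs², (r²s²)²⁴ = s⁴, (r²s²)²⁵ = r²s⁶, (r²s²)²⁶ = rs⁸, (r²s²)²⁷ = s¹⁰, (r²s²)²⁸ = r²s, (r²s²)²⁹ = rs³, (r²s²)³⁰ = s⁵, (r²s²)³¹ = r²s⁷, (r²s²)³² = rs⁹, (r²s²)³³ = e.
The smallest positive k with (r²s²)ᵏ = e is 33.

Answer: 33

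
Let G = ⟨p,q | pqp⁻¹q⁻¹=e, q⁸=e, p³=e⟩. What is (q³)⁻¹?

The order of (q³) is 8 (smallest k with (q³)ᵏ = e), so (q³)⁻¹ = (q³)⁷ = q⁵.
Check: (q³) · (q⁵) → (q³) · q⁵ = e, giving e as required.

Answer: q⁵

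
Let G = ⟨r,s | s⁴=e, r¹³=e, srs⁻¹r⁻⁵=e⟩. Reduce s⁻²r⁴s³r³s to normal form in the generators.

Multiply left to right, reducing at each step:
  (s²) · r⁴ = r⁹s²
  (r⁹s²) · s³ = r⁹s
  (r⁹s) · r³ = r¹¹s
  (r¹¹s) · s = r¹¹s²

Answer: r¹¹s²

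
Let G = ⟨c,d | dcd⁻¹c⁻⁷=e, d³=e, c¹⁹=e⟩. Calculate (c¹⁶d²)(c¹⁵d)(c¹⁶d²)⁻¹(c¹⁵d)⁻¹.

[(c¹⁶d²), (c¹⁵d)] = (c¹⁶d²)·(c¹⁵d)·(c¹⁶d²)⁻¹·(c¹⁵d)⁻¹.
  (c¹⁶d²) · (c¹⁵d) = c¹⁰
  (c¹⁰) · (c²d) = c¹²d
  (c¹²d) · (c⁶d²) = c¹⁶

Answer: c¹⁶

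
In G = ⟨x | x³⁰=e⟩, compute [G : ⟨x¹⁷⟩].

First find ord(x¹⁷) by computing successive powers:
  (x¹⁷)¹ = x¹⁷, (x¹⁷)² = x⁴, (x¹⁷)³ = x²¹, (x¹⁷)⁴ = x⁸, (x¹⁷)⁵ = x²⁵, (x¹⁷)⁶ = x¹², (x¹⁷)⁷ = x²⁹, (x¹⁷)⁸ = x¹⁶, (x¹⁷)⁹ = x³, (x¹⁷)¹⁰ = x²⁰, (x¹⁷)¹¹ = x⁷, (x¹⁷)¹² = x²⁴, (x¹⁷)¹³ = x¹¹, (x¹⁷)¹⁴ = x²⁸, (x¹⁷)¹⁵ = x¹⁵, (x¹⁷)¹⁶ = x², (x¹⁷)¹⁷ = x¹⁹, (x¹⁷)¹⁸ = x⁶, (x¹⁷)¹⁹ = x²³, (x¹⁷)²⁰ = x¹⁰, (x¹⁷)²¹ = x²⁷, (x¹⁷)²² = x¹⁴, (x¹⁷)²³ = x, (x¹⁷)²⁴ = x¹⁸, (x¹⁷)²⁵ = x⁵, (x¹⁷)²⁶ = x²², (x¹⁷)²⁷ = x⁹, (x¹⁷)²⁸ = x²⁶, (x¹⁷)²⁹ = x¹³, (x¹⁷)³⁰ = e.
So |⟨x¹⁷⟩| = ord(x¹⁷) = 30. With |G| = 30, by Lagrange [G : ⟨x¹⁷⟩] = 30/30 = 1.

Answer: 1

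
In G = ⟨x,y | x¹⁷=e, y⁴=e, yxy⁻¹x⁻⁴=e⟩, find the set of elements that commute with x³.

⟨x³⟩ ⊆ C_G(x³) since powers of x³ commute with x³; so |C_G(x³)| ≥ |⟨x³⟩| = 17.
By orbit–stabilizer, |C_G(x³)| = |G| / |conj. class of x³| = 68 / 4 = 17.
The 17 elements commuting with x³ are {e, x, x², x³, x⁴, x⁵, x⁶, x⁷, x⁸, x⁹, x¹⁰, x¹¹, x¹², x¹³, x¹⁴, x¹⁵, x¹⁶}.

Answer: {e, x, x², x³, x⁴, x⁵, x⁶, x⁷, x⁸, x⁹, x¹⁰, x¹¹, x¹², x¹³, x¹⁴, x¹⁵, x¹⁶}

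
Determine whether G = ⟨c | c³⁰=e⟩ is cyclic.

|G| = 30. The element c has order 30 (its powers give 30 distinct elements), so ⟨c⟩ = G and G is cyclic.

Answer: Yes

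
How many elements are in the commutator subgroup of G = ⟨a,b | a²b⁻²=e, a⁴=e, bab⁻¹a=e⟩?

G' = [G, G] is generated by all commutators. The generator-pair commutators are: [a, b] = a².
The subgroup they normally generate is {e, a²}, of order 2.
Check: |G/G'| = 8/2 = 4 is the order of the abelianisation.

Answer: 2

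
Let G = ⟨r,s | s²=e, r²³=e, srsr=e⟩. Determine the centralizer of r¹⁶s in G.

⟨r¹⁶s⟩ ⊆ C_G(r¹⁶s) since powers of r¹⁶s commute with r¹⁶s; so |C_G(r¹⁶s)| ≥ |⟨r¹⁶s⟩| = 2.
By orbit–stabilizer, |C_G(r¹⁶s)| = |G| / |conj. class of r¹⁶s| = 46 / 23 = 2.
The 2 elements commuting with r¹⁶s are {e, r¹⁶s}.

Answer: {e, r¹⁶s}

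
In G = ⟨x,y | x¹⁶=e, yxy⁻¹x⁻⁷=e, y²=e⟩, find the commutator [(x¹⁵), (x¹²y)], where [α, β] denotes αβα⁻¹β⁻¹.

[(x¹⁵), (x¹²y)] = (x¹⁵)·(x¹²y)·(x¹⁵)⁻¹·(x¹²y)⁻¹.
  (x¹⁵) · (x¹²y) = x¹¹y
  (x¹¹y) · x = x²y
  (x²y) · (x¹²y) = x⁶

Answer: x⁶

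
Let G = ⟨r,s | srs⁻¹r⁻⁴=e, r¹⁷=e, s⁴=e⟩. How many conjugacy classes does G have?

The conjugacy classes (representative and size) are:
  [e] (size 1), [r⁴] (size 4), [r²] (size 4), [r⁵] (size 4), [r¹¹] (size 4), [r⁷s] (size 17), [r³s²] (size 17), [r⁹s³] (size 17).
Class equation: 1 + 4 + 4 + 4 + 4 + 17 + 17 + 17 = 68 = |G|. So G has 8 conjugacy classes.

Answer: 8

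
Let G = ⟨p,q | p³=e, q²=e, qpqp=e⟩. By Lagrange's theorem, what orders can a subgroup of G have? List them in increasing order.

|G| = 6 = 2 · 3. By Lagrange's theorem the order of any subgroup divides 6; the divisors of 6 are 1, 2, 3, 6.

Answer: 1, 2, 3, 6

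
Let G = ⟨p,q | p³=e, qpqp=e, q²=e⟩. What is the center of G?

An element z ∈ Z(G) iff z commutes with every generator.
For example e is central: e·p = p = p·e; e·q = q = q·e.
Whereas p ∉ Z(G) since p·q = pq ≠ p²q = q·p.
Checking each of the 6 elements this way gives Z(G) = {e}, of order 1.

Answer: {e}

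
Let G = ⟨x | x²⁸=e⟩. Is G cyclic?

|G| = 28. The element x has order 28 (its powers give 28 distinct elements), so ⟨x⟩ = G and G is cyclic.

Answer: Yes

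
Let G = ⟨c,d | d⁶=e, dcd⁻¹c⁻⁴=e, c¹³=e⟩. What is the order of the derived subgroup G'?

G' = [G, G] is generated by all commutators. The generator-pair commutators are: [c, d] = c¹⁰.
The subgroup they normally generate is {e, c, c², c³, c⁴, c⁵, c⁶, c⁷, c⁸, c⁹, c¹⁰, c¹¹, c¹²}, of order 13.
Check: |G/G'| = 78/13 = 6 is the order of the abelianisation.

Answer: 13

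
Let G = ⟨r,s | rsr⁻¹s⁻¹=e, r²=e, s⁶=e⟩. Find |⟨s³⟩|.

|⟨s³⟩| equals the order of s³. Compute successive powers until reaching e:
  (s³)¹ = s³, (s³)² = e.
The smallest positive k with (s³)ᵏ = e is 2, so |⟨s³⟩| = 2.

Answer: 2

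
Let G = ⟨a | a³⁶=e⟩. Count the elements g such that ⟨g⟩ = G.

G is cyclic of order 36. An element generates G iff its order is 36, and a cyclic group of order 36 has exactly φ(36) = 12 such elements.

Answer: 12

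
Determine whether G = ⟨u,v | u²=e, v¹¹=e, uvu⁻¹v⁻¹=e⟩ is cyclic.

|G| = 22. The element uv has order 22 (its powers give 22 distinct elements), so ⟨uv⟩ = G and G is cyclic.

Answer: Yes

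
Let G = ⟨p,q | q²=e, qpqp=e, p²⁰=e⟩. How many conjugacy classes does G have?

The conjugacy classes (representative and size) are:
  [e] (size 1), [p] (size 2), [p¹⁸] (size 2), [p³] (size 2), [p⁴] (size 2), [p¹⁵] (size 2), [p¹⁴] (size 2), [p⁷] (size 2), [p¹²] (size 2), [p¹¹] (size 2), [p¹⁰] (size 1), [p¹⁸q] (size 10), [p⁵q] (size 10).
Class equation: 1 + 2 + 2 + 2 + 2 + 2 + 2 + 2 + 2 + 2 + 1 + 10 + 10 = 40 = |G|. So G has 13 conjugacy classes.

Answer: 13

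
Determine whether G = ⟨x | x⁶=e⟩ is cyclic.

|G| = 6. The element x has order 6 (its powers give 6 distinct elements), so ⟨x⟩ = G and G is cyclic.

Answer: Yes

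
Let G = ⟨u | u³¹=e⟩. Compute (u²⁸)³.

Compute successive powers of (u²⁸), reducing at each step:
  (u²⁸)²: (u²⁸) · u²⁸ = u²⁵
  (u²⁸)³: (u²⁵) · u²⁸ = u²²

Answer: u²²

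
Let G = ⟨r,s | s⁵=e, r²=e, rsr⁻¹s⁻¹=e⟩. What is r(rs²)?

Compute r · (rs²) by multiplying left to right and reducing via the relations at each step:
  r · r = e
  e · s² = s²

Answer: s²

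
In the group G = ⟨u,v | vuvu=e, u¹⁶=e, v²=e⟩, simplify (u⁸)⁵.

Compute successive powers of (u⁸), reducing at each step:
  (u⁸)²: (u⁸) · u⁸ = e
  (u⁸)³: e · u⁸ = u⁸
  (u⁸)⁴: (u⁸) · u⁸ = e
  (u⁸)⁵: e · u⁸ = u⁸

Answer: u⁸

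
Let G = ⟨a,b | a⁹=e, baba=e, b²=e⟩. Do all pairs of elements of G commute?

a·b = ab but b·a = a⁸b, so a·b ≠ b·a and G is not abelian.

Answer: No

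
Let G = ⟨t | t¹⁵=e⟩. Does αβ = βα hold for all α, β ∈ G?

G has a single generator, so G is cyclic and hence abelian.

Answer: Yes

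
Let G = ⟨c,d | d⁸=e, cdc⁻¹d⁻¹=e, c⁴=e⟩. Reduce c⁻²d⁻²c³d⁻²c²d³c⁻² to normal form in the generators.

Multiply left to right, reducing at each step:
  (c²) · d⁻² = c²d⁶
  (c²d⁶) · c³ = cd⁶
  (cd⁶) · d⁻² = cd⁴
  (cd⁴) · c² = c³d⁴
  (c³d⁴) · d³ = c³d⁷
  (c³d⁷) · c⁻² = cd⁷

Answer: cd⁷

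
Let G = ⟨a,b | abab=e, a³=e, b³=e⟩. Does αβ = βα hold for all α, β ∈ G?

a·b = ab but b·a = a²b², so a·b ≠ b·a and G is not abelian.

Answer: No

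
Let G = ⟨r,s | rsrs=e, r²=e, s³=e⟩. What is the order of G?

Enumerate words in the generators, reducing via the relations: the distinct elements are
  {e, r, s, rs, s², rs²}.
No further products give new elements, so |G| = 6.

Answer: 6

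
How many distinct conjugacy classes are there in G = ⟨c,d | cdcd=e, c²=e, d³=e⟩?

The conjugacy classes (representative and size) are:
  [e] (size 1), [cd²] (size 3), [d²] (size 2).
Class equation: 1 + 3 + 2 = 6 = |G|. So G has 3 conjugacy classes.

Answer: 3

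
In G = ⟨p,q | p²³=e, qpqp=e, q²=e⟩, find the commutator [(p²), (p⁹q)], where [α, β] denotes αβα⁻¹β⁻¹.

[(p²), (p⁹q)] = (p²)·(p⁹q)·(p²)⁻¹·(p⁹q)⁻¹.
  (p²) · (p⁹q) = p¹¹q
  (p¹¹q) · (p²¹) = p¹³q
  (p¹³q) · (p⁹q) = p⁴

Answer: p⁴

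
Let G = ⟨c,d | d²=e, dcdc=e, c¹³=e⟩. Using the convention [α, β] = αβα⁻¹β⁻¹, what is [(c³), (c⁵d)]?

[(c³), (c⁵d)] = (c³)·(c⁵d)·(c³)⁻¹·(c⁵d)⁻¹.
  (c³) · (c⁵d) = c⁸d
  (c⁸d) · (c¹⁰) = c¹¹d
  (c¹¹d) · (c⁵d) = c⁶

Answer: c⁶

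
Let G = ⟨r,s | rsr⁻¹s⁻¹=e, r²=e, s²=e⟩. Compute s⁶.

Compute successive powers of s, reducing at each step:
  s²: s · s = e
  s³: e · s = s
  s⁴: s · s = e
  s⁵: e · s = s
  s⁶: s · s = e

Answer: e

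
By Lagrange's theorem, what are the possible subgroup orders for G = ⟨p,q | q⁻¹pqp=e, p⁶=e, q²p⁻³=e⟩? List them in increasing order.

|G| = 12 = 2² · 3. By Lagrange's theorem the order of any subgroup divides 12; the divisors of 12 are 1, 2, 3, 4, 6, 12.

Answer: 1, 2, 3, 4, 6, 12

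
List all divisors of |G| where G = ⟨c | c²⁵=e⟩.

|G| = 25 = 5². By Lagrange's theorem the order of any subgroup divides 25; the divisors of 25 are 1, 5, 25.

Answer: 1, 5, 25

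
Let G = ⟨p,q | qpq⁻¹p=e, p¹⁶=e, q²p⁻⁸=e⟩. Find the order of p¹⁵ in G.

Compute successive powers until reaching e:
  (p¹⁵)¹ = p¹⁵, (p¹⁵)² = p¹⁴, (p¹⁵)³ = p¹³, (p¹⁵)⁴ = p¹², (p¹⁵)⁵ = p¹¹, (p¹⁵)⁶ = p¹⁰, (p¹⁵)⁷ = p⁹, (p¹⁵)⁸ = p⁸, (p¹⁵)⁹ = p⁷, (p¹⁵)¹⁰ = p⁶, (p¹⁵)¹¹ = p⁵, (p¹⁵)¹² = p⁴, (p¹⁵)¹³ = p³, (p¹⁵)¹⁴ = p², (p¹⁵)¹⁵ = p, (p¹⁵)¹⁶ = e.
The smallest positive k with (p¹⁵)ᵏ = e is 16.

Answer: 16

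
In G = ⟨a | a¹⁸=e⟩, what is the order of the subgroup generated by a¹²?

|⟨a¹²⟩| equals the order of a¹². Compute successive powers until reaching e:
  (a¹²)¹ = a¹², (a¹²)² = a⁶, (a¹²)³ = e.
The smallest positive k with (a¹²)ᵏ = e is 3, so |⟨a¹²⟩| = 3.

Answer: 3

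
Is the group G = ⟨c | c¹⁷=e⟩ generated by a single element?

|G| = 17. The element c has order 17 (its powers give 17 distinct elements), so ⟨c⟩ = G and G is cyclic.

Answer: Yes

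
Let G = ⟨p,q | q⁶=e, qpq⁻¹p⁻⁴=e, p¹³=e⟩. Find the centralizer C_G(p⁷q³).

⟨p⁷q³⟩ ⊆ C_G(p⁷q³) since powers of p⁷q³ commute with p⁷q³; so |C_G(p⁷q³)| ≥ |⟨p⁷q³⟩| = 2.
By orbit–stabilizer, |C_G(p⁷q³)| = |G| / |conj. class of p⁷q³| = 78 / 13 = 6.
The 6 elements commuting with p⁷q³ are {e, pq⁵, p⁹q, p⁶q², p⁷q³, p¹¹q⁴}.

Answer: {e, pq⁵, p⁹q, p⁶q², p⁷q³, p¹¹q⁴}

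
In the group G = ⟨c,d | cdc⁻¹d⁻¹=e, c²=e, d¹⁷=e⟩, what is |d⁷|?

Compute successive powers until reaching e:
  (d⁷)¹ = d⁷, (d⁷)² = d¹⁴, (d⁷)³ = d⁴, (d⁷)⁴ = d¹¹, (d⁷)⁵ = d, (d⁷)⁶ = d⁸, (d⁷)⁷ = d¹⁵, (d⁷)⁸ = d⁵, (d⁷)⁹ = d¹², (d⁷)¹⁰ = d², (d⁷)¹¹ = d⁹, (d⁷)¹² = d¹⁶, (d⁷)¹³ = d⁶, (d⁷)¹⁴ = d¹³, (d⁷)¹⁵ = d³, (d⁷)¹⁶ = d¹⁰, (d⁷)¹⁷ = e.
The smallest positive k with (d⁷)ᵏ = e is 17.

Answer: 17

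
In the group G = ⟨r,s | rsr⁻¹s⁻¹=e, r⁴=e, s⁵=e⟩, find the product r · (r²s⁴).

Compute r · (r²s⁴) by multiplying left to right and reducing via the relations at each step:
  r · r² = r³
  (r³) · s⁴ = r³s⁴

Answer: r³s⁴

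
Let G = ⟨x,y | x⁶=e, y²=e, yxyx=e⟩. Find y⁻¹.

The order of y is 2 (smallest k with yᵏ = e), so y⁻¹ = y¹ = y.
Check: y · y → y · y = e, giving e as required.

Answer: y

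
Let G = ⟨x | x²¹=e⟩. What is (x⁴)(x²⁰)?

Compute (x⁴) · (x²⁰) by multiplying left to right and reducing via the relations at each step:
  (x⁴) · x²⁰ = x³

Answer: x³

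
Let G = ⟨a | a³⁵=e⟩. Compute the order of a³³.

Compute successive powers until reaching e:
  (a³³)¹ = a³³, (a³³)² = a³¹, (a³³)³ = a²⁹, (a³³)⁴ = a²⁷, (a³³)⁵ = a²⁵, (a³³)⁶ = a²³, (a³³)⁷ = a²¹, (a³³)⁸ = a¹⁹, (a³³)⁹ = a¹⁷, (a³³)¹⁰ = a¹⁵, (a³³)¹¹ = a¹³, (a³³)¹² = a¹¹, (a³³)¹³ = a⁹, (a³³)¹⁴ = a⁷, (a³³)¹⁵ = a⁵, (a³³)¹⁶ = a³, (a³³)¹⁷ = a, (a³³)¹⁸ = a³⁴, (a³³)¹⁹ = a³², (a³³)²⁰ = a³⁰, (a³³)²¹ = a²⁸, (a³³)²² = a²⁶, (a³³)²³ = a²⁴, (a³³)²⁴ = a²², (a³³)²⁵ = a²⁰, (a³³)²⁶ = a¹⁸, (a³³)²⁷ = a¹⁶, (a³³)²⁸ = a¹⁴, (a³³)²⁹ = a¹², (a³³)³⁰ = a¹⁰, (a³³)³¹ = a⁸, (a³³)³² = a⁶, (a³³)³³ = a⁴, (a³³)³⁴ = a², (a³³)³⁵ = e.
The smallest positive k with (a³³)ᵏ = e is 35.

Answer: 35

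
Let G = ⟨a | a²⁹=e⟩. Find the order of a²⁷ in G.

Compute successive powers until reaching e:
  (a²⁷)¹ = a²⁷, (a²⁷)² = a²⁵, (a²⁷)³ = a²³, (a²⁷)⁴ = a²¹, (a²⁷)⁵ = a¹⁹, (a²⁷)⁶ = a¹⁷, (a²⁷)⁷ = a¹⁵, (a²⁷)⁸ = a¹³, (a²⁷)⁹ = a¹¹, (a²⁷)¹⁰ = a⁹, (a²⁷)¹¹ = a⁷, (a²⁷)¹² = a⁵, (a²⁷)¹³ = a³, (a²⁷)¹⁴ = a, (a²⁷)¹⁵ = a²⁸, (a²⁷)¹⁶ = a²⁶, (a²⁷)¹⁷ = a²⁴, (a²⁷)¹⁸ = a²², (a²⁷)¹⁹ = a²⁰, (a²⁷)²⁰ = a¹⁸, (a²⁷)²¹ = a¹⁶, (a²⁷)²² = a¹⁴, (a²⁷)²³ = a¹², (a²⁷)²⁴ = a¹⁰, (a²⁷)²⁵ = a⁸, (a²⁷)²⁶ = a⁶, (a²⁷)²⁷ = a⁴, (a²⁷)²⁸ = a², (a²⁷)²⁹ = e.
The smallest positive k with (a²⁷)ᵏ = e is 29.

Answer: 29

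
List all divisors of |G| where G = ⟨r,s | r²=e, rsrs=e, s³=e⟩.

|G| = 6 = 2 · 3. By Lagrange's theorem the order of any subgroup divides 6; the divisors of 6 are 1, 2, 3, 6.

Answer: 1, 2, 3, 6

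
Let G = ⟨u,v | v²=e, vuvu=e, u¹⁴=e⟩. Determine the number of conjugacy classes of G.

The conjugacy classes (representative and size) are:
  [e] (size 1), [u¹³] (size 2), [u²] (size 2), [u³] (size 2), [u¹⁰] (size 2), [u⁵] (size 2), [u⁸] (size 2), [u⁷] (size 1), [u⁶v] (size 7), [u⁹v] (size 7).
Class equation: 1 + 2 + 2 + 2 + 2 + 2 + 2 + 1 + 7 + 7 = 28 = |G|. So G has 10 conjugacy classes.

Answer: 10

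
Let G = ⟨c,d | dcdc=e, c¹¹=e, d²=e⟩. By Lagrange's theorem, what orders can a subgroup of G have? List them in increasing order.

|G| = 22 = 2 · 11. By Lagrange's theorem the order of any subgroup divides 22; the divisors of 22 are 1, 2, 11, 22.

Answer: 1, 2, 11, 22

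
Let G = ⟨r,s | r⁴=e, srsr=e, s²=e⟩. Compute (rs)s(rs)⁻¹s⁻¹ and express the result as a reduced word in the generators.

[(rs), s] = (rs)·s·(rs)⁻¹·s⁻¹.
  (rs) · s = r
  r · (rs) = r²s
  (r²s) · s = r²

Answer: r²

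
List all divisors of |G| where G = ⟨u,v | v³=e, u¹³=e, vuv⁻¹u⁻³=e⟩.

|G| = 39 = 3 · 13. By Lagrange's theorem the order of any subgroup divides 39; the divisors of 39 are 1, 3, 13, 39.

Answer: 1, 3, 13, 39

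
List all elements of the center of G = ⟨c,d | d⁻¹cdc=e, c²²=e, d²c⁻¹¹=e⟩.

An element z ∈ Z(G) iff z commutes with every generator.
For example c¹¹ is central: (c¹¹)·c = c¹² = c·(c¹¹); (c¹¹)·d = d⁻¹ = d·(c¹¹).
Whereas c ∉ Z(G) since c·d = cd ≠ c¹⁰d⁻¹ = d·c.
Checking each of the 44 elements this way gives Z(G) = {e, c¹¹}, of order 2.

Answer: {e, c¹¹}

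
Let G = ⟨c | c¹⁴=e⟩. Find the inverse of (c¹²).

The order of (c¹²) is 7 (smallest k with (c¹²)ᵏ = e), so (c¹²)⁻¹ = (c¹²)⁶ = c².
Check: (c¹²) · (c²) → (c¹²) · c² = e, giving e as required.

Answer: c²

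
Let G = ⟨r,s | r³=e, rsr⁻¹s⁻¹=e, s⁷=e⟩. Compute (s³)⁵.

Compute successive powers of (s³), reducing at each step:
  (s³)²: (s³) · s³ = s⁶
  (s³)³: (s⁶) · s³ = s²
  (s³)⁴: (s²) · s³ = s⁵
  (s³)⁵: (s⁵) · s³ = s

Answer: s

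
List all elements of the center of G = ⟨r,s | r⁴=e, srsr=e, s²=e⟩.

An element z ∈ Z(G) iff z commutes with every generator.
For example r² is central: (r²)·r = r³ = r·(r²); (r²)·s = r²s = s·(r²).
Whereas r ∉ Z(G) since r·s = rs ≠ r³s = s·r.
Checking each of the 8 elements this way gives Z(G) = {e, r²}, of order 2.

Answer: {e, r²}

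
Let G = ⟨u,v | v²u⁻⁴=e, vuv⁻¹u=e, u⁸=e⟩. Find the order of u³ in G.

Compute successive powers until reaching e:
  (u³)¹ = u³, (u³)² = u⁶, (u³)³ = u, (u³)⁴ = u⁴, (u³)⁵ = u⁷, (u³)⁶ = u², (u³)⁷ = u⁵, (u³)⁸ = e.
The smallest positive k with (u³)ᵏ = e is 8.

Answer: 8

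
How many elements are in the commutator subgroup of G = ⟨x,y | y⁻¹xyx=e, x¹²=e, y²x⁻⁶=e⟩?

G' = [G, G] is generated by all commutators. The generator-pair commutators are: [x, y] = x².
The subgroup they normally generate is {e, x², x⁴, x⁶, x⁸, x¹⁰}, of order 6.
Check: |G/G'| = 24/6 = 4 is the order of the abelianisation.

Answer: 6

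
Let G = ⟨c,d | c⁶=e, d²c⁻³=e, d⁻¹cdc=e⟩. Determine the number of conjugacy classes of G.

The conjugacy classes (representative and size) are:
  [e] (size 1), [c] (size 2), [c²] (size 2), [c³] (size 1), [cd⁻¹] (size 3), [c²d⁻¹] (size 3).
Class equation: 1 + 2 + 2 + 1 + 3 + 3 = 12 = |G|. So G has 6 conjugacy classes.

Answer: 6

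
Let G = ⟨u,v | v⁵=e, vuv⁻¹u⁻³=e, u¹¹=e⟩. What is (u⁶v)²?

Compute successive powers of (u⁶v), reducing at each step:
  (u⁶v)²: (u⁶v) · u⁶ = u²v;   (u²v) · v = u²v²

Answer: u²v²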